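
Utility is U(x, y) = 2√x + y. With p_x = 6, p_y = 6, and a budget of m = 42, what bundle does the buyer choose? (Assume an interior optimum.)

MU_x = 2/(2√x), MU_y = 1.
MRS = 2/(2√x) ÷ 1.
Tangency: set MRS = p_x/p_y = 6/6 = 1.
MRS depends only on x: 1/√x = 1 ⇒ √x = 1/1 = 1 ⇒ x* = 1.
From the budget, 6·y = 42 − 6·1 = 36, so y* = 6.

x* = 1, y* = 6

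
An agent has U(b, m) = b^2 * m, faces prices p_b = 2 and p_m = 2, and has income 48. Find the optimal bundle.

b* = 16, m* = 8

MU_b = 2·b·m and MU_m = b^2.
MRS = MU_b/MU_m = (2/1)·m/b.
Tangency: set MRS = p_b/p_m = 2/2 = 1.
So (2/1)·m/b = 1, i.e. m = 0.5·b.
Substitute into the budget 2·b + 2·m = 48: 3·b = 48, so b* = 16.
Then m* = 0.5·16 = 8.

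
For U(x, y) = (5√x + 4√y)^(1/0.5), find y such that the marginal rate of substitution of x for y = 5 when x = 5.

y = 80

For CES with ρ = 0.5, MRS = (5/4)·√(y/x).
Setting (5/4)·√(y/5) = 5 gives √(y/5) = 4, so y/5 = 16 and y = 80.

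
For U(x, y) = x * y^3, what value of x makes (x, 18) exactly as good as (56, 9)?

x = 7

U(56, 9) = 40824.
Set U(x, 18) = 40824 and solve.
With y = 18: 18^3 = 5832, so x = 40824/5832 = 7.
Check: U(7, 18) = 40824.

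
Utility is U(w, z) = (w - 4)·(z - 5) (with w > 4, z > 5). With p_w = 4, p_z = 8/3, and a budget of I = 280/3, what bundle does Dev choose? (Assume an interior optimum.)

MU_w = (z−5), MU_z = (w−4).
MRS = (z−5)/(w−4).
Tangency: set MRS = p_w/p_z = 4/(8/3) = 1.5.
So (z − 5)/(w − 4) = 1.5, i.e. (z − 5) = 1.5·(w − 4).
Rewrite the budget in excess-of-subsistence terms: 4·(w − 4) + (8/3)·(z − 5) = 280/3 − 4·4 − (8/3)·5 = 64.
Substituting, 8·(w − 4) = 64, so w − 4 = 8 and w* = 12.
Then z − 5 = 1.5·8 = 12, so z* = 17.

w* = 12, z* = 17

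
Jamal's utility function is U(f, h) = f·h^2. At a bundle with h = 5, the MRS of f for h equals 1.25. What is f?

MU_f = h^2 and MU_h = 2·f·h.
MRS = MU_f/MU_h = (1/2)·h/f.
Substitute h = 5: MRS = 2.5/f. Setting 2.5/f = 1.25 gives f = 2.5/1.25 = 2.

f = 2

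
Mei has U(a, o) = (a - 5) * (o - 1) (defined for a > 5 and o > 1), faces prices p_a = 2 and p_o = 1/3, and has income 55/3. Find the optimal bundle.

a* = 7, o* = 13

MU_a = (o−1), MU_o = (a−5).
MRS = (o−1)/(a−5).
Tangency: set MRS = p_a/p_o = 2/(1/3) = 6.
So (o − 1)/(a − 5) = 6, i.e. (o − 1) = 6·(a − 5).
Rewrite the budget in excess-of-subsistence terms: 2·(a − 5) + (1/3)·(o − 1) = 55/3 − 2·5 − (1/3)·1 = 8.
Substituting, 4·(a − 5) = 8, so a − 5 = 2 and a* = 7.
Then o − 1 = 6·2 = 12, so o* = 13.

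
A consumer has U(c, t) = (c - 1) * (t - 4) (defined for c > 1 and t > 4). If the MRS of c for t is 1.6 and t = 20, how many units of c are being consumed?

MU_c = (t−4), MU_t = (c−1).
MRS = (t−4)/(c−1).
Substitute t = 20: MRS = 16/(c − 1). Setting this equal to 1.6 gives c − 1 = 16/1.6 = 10, so c = 11.

c = 11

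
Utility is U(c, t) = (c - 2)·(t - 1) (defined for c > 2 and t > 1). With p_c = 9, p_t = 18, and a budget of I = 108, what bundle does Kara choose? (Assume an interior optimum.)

MU_c = (t−1), MU_t = (c−2).
MRS = (t−1)/(c−2).
Tangency: set MRS = p_c/p_t = 9/18 = 0.5.
So (t − 1)/(c − 2) = 0.5, i.e. (t − 1) = 0.5·(c − 2).
Rewrite the budget in excess-of-subsistence terms: 9·(c − 2) + 18·(t − 1) = 108 − 9·2 − 18·1 = 72.
Substituting, 18·(c − 2) = 72, so c − 2 = 4 and c* = 6.
Then t − 1 = 0.5·4 = 2, so t* = 3.

c* = 6, t* = 3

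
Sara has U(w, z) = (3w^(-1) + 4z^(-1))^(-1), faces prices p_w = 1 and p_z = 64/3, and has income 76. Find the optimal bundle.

w* = 12, z* = 3

For CES with ρ = -1, MRS = (3/4)·(z/w)^2.
Tangency: set MRS = p_w/p_z = 1/(64/3) = 3/64.
So (z/w)^2 = 1/16; taking the square root, z/w = 0.25, i.e. z = 0.25·w.
Substitute into the budget 1·w + (64/3)·z = 76: (19/3)·w = 76, so w* = 12 and z* = 0.25·12 = 3.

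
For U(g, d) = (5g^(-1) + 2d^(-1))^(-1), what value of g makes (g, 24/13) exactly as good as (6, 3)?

g = 12

U depends on (g, d) only through S = 5g^(-1) + 2d^(-1), so equal utility means equal S. At (6, 3): S = 1.5.
With d = 24/13: 2·(24/13)^(-1) = 13/12, so 5g^(-1) = 1.5 − 13/12 = 5/12, i.e. g^(-1) = 1/12.
Hence g = 1/(1/12) = 12.
Check: U(12, 24/13) = 0.6667.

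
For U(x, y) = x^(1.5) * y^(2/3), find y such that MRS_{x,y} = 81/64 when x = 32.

y = 18

MU_x = 1.5·√x·y^(2/3) and MU_y = 2/3·x^(1.5)·y^(-1/3).
MRS = MU_x/MU_y = (2.25)·y/x.
Substitute x = 32: MRS = y/(128/9). Setting y/(128/9) = 81/64 gives y = (81/64)·(128/9) = 18.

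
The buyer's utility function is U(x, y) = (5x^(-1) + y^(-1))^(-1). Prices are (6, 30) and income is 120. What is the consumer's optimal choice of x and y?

x* = 10, y* = 2

For CES with ρ = -1, MRS = (5/1)·(y/x)^2.
Tangency: set MRS = p_x/p_y = 6/30 = 0.2.
So (y/x)^2 = 1/25; taking the square root, y/x = 0.2, i.e. y = 0.2·x.
Substitute into the budget 6·x + 30·y = 120: 12·x = 120, so x* = 10 and y* = 0.2·10 = 2.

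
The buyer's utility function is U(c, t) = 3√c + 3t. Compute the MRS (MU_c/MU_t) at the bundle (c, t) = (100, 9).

MRS = 0.05

MU_c = 3/(2√c), MU_t = 3.
MRS = 3/(2√c) ÷ 3.
At (100, 9): MRS = 0.05.
So at (100, 9) the consumer would give up 0.05 units of t for one more unit of c.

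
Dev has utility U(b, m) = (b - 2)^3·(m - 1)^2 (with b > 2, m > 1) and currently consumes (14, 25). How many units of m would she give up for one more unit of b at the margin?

MRS = 3

MU_b = 3·(b−2)^2·(m−1)^2, MU_m = 2·(b−2)^3·(m−1).
MRS = (3/2)·(m−1)/(b−2).
At (14, 25): MRS = 3.
That is, one extra unit of b is worth 3 units of m at the margin.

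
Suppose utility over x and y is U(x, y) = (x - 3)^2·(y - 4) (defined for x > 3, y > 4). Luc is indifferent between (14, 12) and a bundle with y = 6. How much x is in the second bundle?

x = 25

U(14, 12) = 968.
Set U(x, 6) = 968 and solve.
With y = 6: (6 − 4) = 2, so (x − 3)^2 = 968/2 = 484.
Taking the square root (with x > 3): x − 3 = 22, so x = 25.
Check: U(25, 6) = 968.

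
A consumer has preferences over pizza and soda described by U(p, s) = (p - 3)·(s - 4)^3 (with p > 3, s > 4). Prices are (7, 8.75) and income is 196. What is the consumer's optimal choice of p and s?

p* = 8, s* = 16

MU_p = (s−4)^3, MU_s = 3·(p−3)·(s−4)^2.
MRS = (1/3)·(s−4)/(p−3).
Tangency: set MRS = p_p/p_s = 7/8.75 = 0.8.
So (1/3)·(s − 4)/(p − 3) = 0.8, i.e. (s − 4) = 2.4·(p − 3).
Rewrite the budget in excess-of-subsistence terms: 7·(p − 3) + 8.75·(s − 4) = 196 − 7·3 − 8.75·4 = 140.
Substituting, 28·(p − 3) = 140, so p − 3 = 5 and p* = 8.
Then s − 4 = 2.4·5 = 12, so s* = 16.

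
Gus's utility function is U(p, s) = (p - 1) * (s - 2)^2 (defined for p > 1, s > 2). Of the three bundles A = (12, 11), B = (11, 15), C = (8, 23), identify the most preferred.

Evaluate utility at each bundle:
U(A) = 891.
U(B) = 1690.
U(C) = 3087.
Highest utility is C, so C ≻ B ≻ A.

Bundle C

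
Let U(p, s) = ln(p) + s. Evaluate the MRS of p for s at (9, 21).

MU_p = 1/p, MU_s = 1.
MRS = 1/p ÷ 1.
At (9, 21): MRS = 1/9.
That is, one extra unit of p is worth 1/9 units of s at the margin.

MRS = 1/9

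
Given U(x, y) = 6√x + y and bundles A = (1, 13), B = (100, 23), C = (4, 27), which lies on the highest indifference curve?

Evaluate utility at each bundle:
U(A) = 19.000.
U(B) = 83.000.
U(C) = 39.000.
Highest utility is B, so B ≻ C ≻ A.

Bundle B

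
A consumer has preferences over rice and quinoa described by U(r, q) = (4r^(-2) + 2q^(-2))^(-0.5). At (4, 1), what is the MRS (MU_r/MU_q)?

MRS = 1/32

For CES with ρ = -2, MRS = (4/2)·(q/r)^3.
At (4, 1): MRS = 1/32.
That is, one extra unit of r is worth 1/32 units of q at the margin.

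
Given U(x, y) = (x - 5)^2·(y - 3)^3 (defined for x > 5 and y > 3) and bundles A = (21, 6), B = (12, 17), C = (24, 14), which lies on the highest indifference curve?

Bundle C

Evaluate utility at each bundle:
U(A) = 6912.
U(B) = 134456.
U(C) = 480491.
Highest utility is C, so C ≻ B ≻ A.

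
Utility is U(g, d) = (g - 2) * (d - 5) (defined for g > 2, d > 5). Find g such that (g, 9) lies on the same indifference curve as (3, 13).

g = 4

U(3, 13) = 8.
Set U(g, 9) = 8 and solve.
With d = 9: (9 − 5) = 4, so (g − 2) = 8/4 = 2.
So g = 2 + 2 = 4.
Check: U(4, 9) = 8.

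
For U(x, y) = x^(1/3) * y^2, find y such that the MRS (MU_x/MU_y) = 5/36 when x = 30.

MU_x = 1/3·x^(-2/3)·y^2 and MU_y = 2·x^(1/3)·y.
MRS = MU_x/MU_y = (1/6)·y/x.
Substitute x = 30: MRS = y/180. Setting y/180 = 5/36 gives y = (5/36)·180 = 25.

y = 25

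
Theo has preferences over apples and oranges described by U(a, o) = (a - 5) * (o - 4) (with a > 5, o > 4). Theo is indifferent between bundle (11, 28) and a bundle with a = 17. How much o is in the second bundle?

o = 16

U(11, 28) = 144.
Set U(17, o) = 144 and solve.
With a = 17: (17 − 5) = 12, so (o − 4) = 144/12 = 12.
So o = 4 + 12 = 16.
Check: U(17, 16) = 144.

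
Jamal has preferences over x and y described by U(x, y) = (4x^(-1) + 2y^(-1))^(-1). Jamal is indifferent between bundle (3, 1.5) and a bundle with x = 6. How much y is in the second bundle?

U depends on (x, y) only through S = 4x^(-1) + 2y^(-1), so equal utility means equal S. At (3, 1.5): S = 8/3.
With x = 6: 4·6^(-1) = 2/3, so 2y^(-1) = 8/3 − 2/3 = 2, i.e. y^(-1) = 1.
Hence y = 1/1 = 1.
Check: U(6, 1) = 0.375.

y = 1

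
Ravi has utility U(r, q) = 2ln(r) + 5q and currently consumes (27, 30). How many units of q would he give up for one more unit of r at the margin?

MRS = 2/135

MU_r = 2/r, MU_q = 5.
MRS = 2/r ÷ 5.
At (27, 30): MRS = 2/135.
The indifference curve has slope −2/135 at this bundle.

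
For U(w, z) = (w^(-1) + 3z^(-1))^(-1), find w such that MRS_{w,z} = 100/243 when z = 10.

w = 9

For CES with ρ = -1, MRS = (1/3)·(z/w)^2.
Setting (1/3)·(10/w)^2 = 100/243 gives (10/w)^2 = 100/81, so 10/w = 10/9 and w = 9.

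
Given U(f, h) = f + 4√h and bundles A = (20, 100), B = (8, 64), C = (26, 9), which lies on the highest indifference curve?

Bundle A

Evaluate utility at each bundle:
U(A) = 60.000.
U(B) = 40.000.
U(C) = 38.000.
Highest utility is A, so A ≻ B ≻ C.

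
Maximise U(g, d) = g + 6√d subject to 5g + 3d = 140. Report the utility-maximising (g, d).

g* = 13, d* = 25

MU_g = 1, MU_d = 6/(2√d).
MRS = 1 ÷ (6/(2√d)).
Tangency: set MRS = p_g/p_d = 5/3.
MRS depends only on d: (1/3)·√d = 5/3 ⇒ √d = (5/3)/(1/3) = 5 ⇒ d* = 25.
From the budget, 5·g = 140 − 3·25 = 65, so g* = 13.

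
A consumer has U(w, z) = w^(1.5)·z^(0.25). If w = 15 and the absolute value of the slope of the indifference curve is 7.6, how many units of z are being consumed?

MU_w = 1.5·√w·z^(0.25) and MU_z = 0.25·w^(1.5)·z^(-0.75).
MRS = MU_w/MU_z = (6)·z/w.
Substitute w = 15: MRS = z/2.5. Setting z/2.5 = 7.6 gives z = 7.6·2.5 = 19.

z = 19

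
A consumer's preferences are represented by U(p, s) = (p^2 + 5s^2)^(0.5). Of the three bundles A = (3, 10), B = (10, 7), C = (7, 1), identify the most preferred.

Bundle A

Evaluate utility at each bundle:
U(A) = 22.561.
U(B) = 18.574.
U(C) = 7.348.
Highest utility is A, so A ≻ B ≻ C.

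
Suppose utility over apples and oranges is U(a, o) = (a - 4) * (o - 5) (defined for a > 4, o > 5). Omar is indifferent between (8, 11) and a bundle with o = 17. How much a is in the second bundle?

a = 6

U(8, 11) = 24.
Set U(a, 17) = 24 and solve.
With o = 17: (17 − 5) = 12, so (a − 4) = 24/12 = 2.
So a = 4 + 2 = 6.
Check: U(6, 17) = 24.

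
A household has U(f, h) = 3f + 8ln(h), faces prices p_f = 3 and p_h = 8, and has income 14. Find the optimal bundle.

f* = 2, h* = 1

MU_f = 3, MU_h = 8/h.
MRS = 3 ÷ (8/h).
Tangency: set MRS = p_f/p_h = 3/8 = 0.375.
MRS depends only on h: 0.375·h = 0.375 ⇒ h* = 0.375/0.375 = 1.
From the budget, 3·f = 14 − 8·1 = 6, so f* = 2.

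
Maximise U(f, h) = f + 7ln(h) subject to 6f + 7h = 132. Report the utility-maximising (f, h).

f* = 15, h* = 6

MU_f = 1, MU_h = 7/h.
MRS = 1 ÷ (7/h).
Tangency: set MRS = p_f/p_h = 6/7.
MRS depends only on h: (1/7)·h = 6/7 ⇒ h* = (6/7)/(1/7) = 6.
From the budget, 6·f = 132 − 7·6 = 90, so f* = 15.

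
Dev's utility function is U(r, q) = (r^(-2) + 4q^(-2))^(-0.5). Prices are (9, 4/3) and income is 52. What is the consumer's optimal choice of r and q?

For CES with ρ = -2, MRS = (1/4)·(q/r)^3.
Tangency: set MRS = p_r/p_q = 9/(4/3) = 6.75.
So (q/r)^3 = 27; taking the cube root, q/r = 3, i.e. q = 3·r.
Substitute into the budget 9·r + (4/3)·q = 52: 13·r = 52, so r* = 4 and q* = 3·4 = 12.

r* = 4, q* = 12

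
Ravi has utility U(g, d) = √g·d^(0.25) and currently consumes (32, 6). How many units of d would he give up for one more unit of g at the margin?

MU_g = 0.5·g^(-0.5)·d^(0.25) and MU_d = 0.25·√g·d^(-0.75).
MRS = MU_g/MU_d = (2)·d/g.
At (32, 6): MRS = 0.375.
The indifference curve has slope −0.375 at this bundle.

MRS = 0.375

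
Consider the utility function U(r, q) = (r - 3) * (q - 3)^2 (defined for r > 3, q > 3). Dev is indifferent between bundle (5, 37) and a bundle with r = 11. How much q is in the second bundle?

U(5, 37) = 2312.
Set U(11, q) = 2312 and solve.
With r = 11: (11 − 3) = 8, so (q − 3)^2 = 2312/8 = 289.
Taking the square root (with q > 3): q − 3 = 17, so q = 20.
Check: U(11, 20) = 2312.

q = 20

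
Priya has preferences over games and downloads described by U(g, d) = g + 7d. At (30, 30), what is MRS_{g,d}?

MU_g = 1, MU_d = 7, so MRS = 1/7 at every bundle.
At (30, 30): MRS = 1/7.
That is, one extra unit of g is worth 1/7 units of d at the margin.

MRS = 1/7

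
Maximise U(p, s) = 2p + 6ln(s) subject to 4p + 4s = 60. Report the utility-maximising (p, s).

p* = 12, s* = 3

MU_p = 2, MU_s = 6/s.
MRS = 2 ÷ (6/s).
Tangency: set MRS = p_p/p_s = 4/4 = 1.
MRS depends only on s: (1/3)·s = 1 ⇒ s* = 1/(1/3) = 3.
From the budget, 4·p = 60 − 4·3 = 48, so p* = 12.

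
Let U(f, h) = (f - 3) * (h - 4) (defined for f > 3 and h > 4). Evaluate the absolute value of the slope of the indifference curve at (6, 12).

MRS = 8/3

MU_f = (h−4), MU_h = (f−3).
MRS = (h−4)/(f−3).
At (6, 12): MRS = 8/3.
That is, one extra unit of f is worth 8/3 units of h at the margin.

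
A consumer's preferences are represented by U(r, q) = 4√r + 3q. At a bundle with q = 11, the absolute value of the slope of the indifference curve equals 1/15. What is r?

MU_r = 4/(2√r), MU_q = 3.
MRS = 4/(2√r) ÷ 3.
MRS depends only on r: (2/3)/√r = 1/15 ⇒ √r = (2/3)/(1/15) = 10 ⇒ r = 100.

r = 100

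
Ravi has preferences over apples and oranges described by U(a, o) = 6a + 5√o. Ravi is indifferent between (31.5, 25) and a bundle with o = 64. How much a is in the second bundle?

U(31.5, 25) = 214.
Set U(a, 64) = 214 and solve.
With o = 64: √64 = 8, so 6a = 214 − 5·8 = 174 and a = 29.
Check: U(29, 64) = 214.

a = 29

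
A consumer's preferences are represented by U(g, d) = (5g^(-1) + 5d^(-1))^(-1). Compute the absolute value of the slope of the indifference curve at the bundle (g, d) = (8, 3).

MRS = 9/64

For CES with ρ = -1, MRS = (d/g)^2.
At (8, 3): MRS = 9/64.
The indifference curve has slope −9/64 at this bundle.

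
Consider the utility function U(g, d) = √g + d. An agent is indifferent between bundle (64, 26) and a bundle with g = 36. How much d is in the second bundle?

d = 28

U(64, 26) = 34.
Set U(36, d) = 34 and solve.
With g = 36: √36 = 6, so d = 34 − 6 = 28.
Check: U(36, 28) = 34.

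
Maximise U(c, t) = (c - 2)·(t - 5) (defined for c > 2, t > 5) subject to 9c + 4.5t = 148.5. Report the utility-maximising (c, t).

MU_c = (t−5), MU_t = (c−2).
MRS = (t−5)/(c−2).
Tangency: set MRS = p_c/p_t = 9/4.5 = 2.
So (t − 5)/(c − 2) = 2, i.e. (t − 5) = 2·(c − 2).
Rewrite the budget in excess-of-subsistence terms: 9·(c − 2) + 4.5·(t − 5) = 148.5 − 9·2 − 4.5·5 = 108.
Substituting, 18·(c − 2) = 108, so c − 2 = 6 and c* = 8.
Then t − 5 = 2·6 = 12, so t* = 17.

c* = 8, t* = 17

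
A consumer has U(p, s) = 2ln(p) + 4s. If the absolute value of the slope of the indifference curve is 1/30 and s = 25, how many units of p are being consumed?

MU_p = 2/p, MU_s = 4.
MRS = 2/p ÷ 4.
MRS depends only on p: 0.5/p = 1/30 ⇒ p = 0.5/(1/30) = 15.

p = 15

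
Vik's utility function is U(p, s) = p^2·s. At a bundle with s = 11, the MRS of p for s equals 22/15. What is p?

MU_p = 2·p·s and MU_s = p^2.
MRS = MU_p/MU_s = (2/1)·s/p.
Substitute s = 11: MRS = 22/p. Setting 22/p = 22/15 gives p = 22/(22/15) = 15.

p = 15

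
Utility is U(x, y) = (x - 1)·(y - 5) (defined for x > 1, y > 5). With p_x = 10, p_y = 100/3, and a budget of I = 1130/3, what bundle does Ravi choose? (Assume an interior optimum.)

MU_x = (y−5), MU_y = (x−1).
MRS = (y−5)/(x−1).
Tangency: set MRS = p_x/p_y = 10/(100/3) = 0.3.
So (y − 5)/(x − 1) = 0.3, i.e. (y − 5) = 0.3·(x − 1).
Rewrite the budget in excess-of-subsistence terms: 10·(x − 1) + (100/3)·(y − 5) = 1130/3 − 10·1 − (100/3)·5 = 200.
Substituting, 20·(x − 1) = 200, so x − 1 = 10 and x* = 11.
Then y − 5 = 0.3·10 = 3, so y* = 8.

x* = 11, y* = 8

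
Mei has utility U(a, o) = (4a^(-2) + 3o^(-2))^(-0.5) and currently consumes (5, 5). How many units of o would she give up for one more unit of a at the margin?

MRS = 4/3

For CES with ρ = -2, MRS = (4/3)·(o/a)^3.
At (5, 5): MRS = 4/3.
The indifference curve has slope −4/3 at this bundle.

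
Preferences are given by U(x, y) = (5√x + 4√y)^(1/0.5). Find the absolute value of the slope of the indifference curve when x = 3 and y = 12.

For CES with ρ = 0.5, MRS = (5/4)·√(y/x).
At (3, 12): MRS = 2.5.
That is, one extra unit of x is worth 2.5 units of y at the margin.

MRS = 2.5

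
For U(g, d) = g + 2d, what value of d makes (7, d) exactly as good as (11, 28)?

U(11, 28) = 67.
Set U(7, d) = 67 and solve.
7 + 2d = 67 ⇒ 2d = 60 ⇒ d = 30.
Check: U(7, 30) = 67.

d = 30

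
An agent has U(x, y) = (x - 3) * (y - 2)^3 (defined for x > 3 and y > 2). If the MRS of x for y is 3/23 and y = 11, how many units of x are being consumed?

MU_x = (y−2)^3, MU_y = 3·(x−3)·(y−2)^2.
MRS = (1/3)·(y−2)/(x−3).
Substitute y = 11: MRS = 3/(x − 3). Setting this equal to 3/23 gives x − 3 = 3/(3/23) = 23, so x = 26.

x = 26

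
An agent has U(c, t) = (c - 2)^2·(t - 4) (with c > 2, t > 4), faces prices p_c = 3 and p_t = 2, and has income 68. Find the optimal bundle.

c* = 14, t* = 13

MU_c = 2·(c−2)·(t−4), MU_t = (c−2)^2.
MRS = (2/1)·(t−4)/(c−2).
Tangency: set MRS = p_c/p_t = 3/2 = 1.5.
So (2/1)·(t − 4)/(c − 2) = 1.5, i.e. (t − 4) = 0.75·(c − 2).
Rewrite the budget in excess-of-subsistence terms: 3·(c − 2) + 2·(t − 4) = 68 − 3·2 − 2·4 = 54.
Substituting, 4.5·(c − 2) = 54, so c − 2 = 12 and c* = 14.
Then t − 4 = 0.75·12 = 9, so t* = 13.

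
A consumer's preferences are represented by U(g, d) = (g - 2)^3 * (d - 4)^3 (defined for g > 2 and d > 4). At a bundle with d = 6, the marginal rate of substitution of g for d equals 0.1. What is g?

g = 22

MU_g = 3·(g−2)^2·(d−4)^3, MU_d = 3·(g−2)^3·(d−4)^2.
MRS = (d−4)/(g−2).
Substitute d = 6: MRS = 2/(g − 2). Setting this equal to 0.1 gives g − 2 = 2/0.1 = 20, so g = 22.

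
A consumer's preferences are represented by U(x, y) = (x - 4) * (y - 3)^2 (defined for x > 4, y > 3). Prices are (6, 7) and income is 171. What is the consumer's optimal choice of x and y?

MU_x = (y−3)^2, MU_y = 2·(x−4)·(y−3).
MRS = (1/2)·(y−3)/(x−4).
Tangency: set MRS = p_x/p_y = 6/7.
So (1/2)·(y − 3)/(x − 4) = 6/7, i.e. (y − 3) = (12/7)·(x − 4).
Rewrite the budget in excess-of-subsistence terms: 6·(x − 4) + 7·(y − 3) = 171 − 6·4 − 7·3 = 126.
Substituting, 18·(x − 4) = 126, so x − 4 = 7 and x* = 11.
Then y − 3 = (12/7)·7 = 12, so y* = 15.

x* = 11, y* = 15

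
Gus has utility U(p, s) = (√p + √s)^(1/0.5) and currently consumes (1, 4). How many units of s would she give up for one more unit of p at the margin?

MRS = 2

For CES with ρ = 0.5, MRS = √(s/p).
At (1, 4): MRS = 2.
The indifference curve has slope −2 at this bundle.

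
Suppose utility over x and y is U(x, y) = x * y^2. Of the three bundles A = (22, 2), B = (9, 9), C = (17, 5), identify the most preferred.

Bundle B

Evaluate utility at each bundle:
U(A) = 88.
U(B) = 729.
U(C) = 425.
Highest utility is B, so B ≻ C ≻ A.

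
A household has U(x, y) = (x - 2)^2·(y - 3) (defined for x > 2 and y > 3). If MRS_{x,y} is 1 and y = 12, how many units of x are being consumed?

MU_x = 2·(x−2)·(y−3), MU_y = (x−2)^2.
MRS = (2/1)·(y−3)/(x−2).
Substitute y = 12: MRS = 18/(x − 2). Setting this equal to 1 gives x − 2 = 18/1 = 18, so x = 20.

x = 20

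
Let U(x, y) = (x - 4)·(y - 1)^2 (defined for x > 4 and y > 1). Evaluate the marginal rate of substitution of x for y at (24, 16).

MU_x = (y−1)^2, MU_y = 2·(x−4)·(y−1).
MRS = (1/2)·(y−1)/(x−4).
At (24, 16): MRS = 0.375.
The indifference curve has slope −0.375 at this bundle.

MRS = 0.375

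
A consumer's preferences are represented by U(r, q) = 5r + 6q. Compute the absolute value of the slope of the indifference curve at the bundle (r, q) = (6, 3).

MU_r = 5, MU_q = 6, so MRS = 5/6 at every bundle.
At (6, 3): MRS = 5/6.
That is, one extra unit of r is worth 5/6 units of q at the margin.

MRS = 5/6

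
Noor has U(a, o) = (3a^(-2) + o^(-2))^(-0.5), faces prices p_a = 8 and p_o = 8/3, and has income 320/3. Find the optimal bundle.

a* = 10, o* = 10

For CES with ρ = -2, MRS = (3/1)·(o/a)^3.
Tangency: set MRS = p_a/p_o = 8/(8/3) = 3.
So (o/a)^3 = 1; taking the cube root, o/a = 1, i.e. o = a.
Substitute into the budget 8·a + (8/3)·o = 320/3: (32/3)·a = 320/3, so a* = 10 and o* = 10.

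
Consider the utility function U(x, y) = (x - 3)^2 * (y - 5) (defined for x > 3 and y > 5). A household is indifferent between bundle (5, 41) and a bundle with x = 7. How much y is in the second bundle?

U(5, 41) = 144.
Set U(7, y) = 144 and solve.
With x = 7: (7 − 3)^2 = 16, so (y − 5) = 144/16 = 9.
So y = 5 + 9 = 14.
Check: U(7, 14) = 144.

y = 14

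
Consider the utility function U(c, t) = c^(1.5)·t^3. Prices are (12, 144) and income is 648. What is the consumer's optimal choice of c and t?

c* = 18, t* = 3

MU_c = 1.5·√c·t^3 and MU_t = 3·c^(1.5)·t^2.
MRS = MU_c/MU_t = (0.5)·t/c.
Tangency: set MRS = p_c/p_t = 12/144 = 1/12.
So (0.5)·t/c = 1/12, i.e. t = (1/6)·c.
Substitute into the budget 12·c + 144·t = 648: 36·c = 648, so c* = 18.
Then t* = (1/6)·18 = 3.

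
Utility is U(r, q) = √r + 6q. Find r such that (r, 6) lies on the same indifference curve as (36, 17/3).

U(36, 17/3) = 40.
Set U(r, 6) = 40 and solve.
With q = 6: √r = 40 − 6·6 = 4, so √r = 4 and r = 16.
Check: U(16, 6) = 40.

r = 16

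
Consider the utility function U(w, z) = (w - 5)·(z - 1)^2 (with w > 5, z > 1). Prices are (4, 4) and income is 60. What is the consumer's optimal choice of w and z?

w* = 8, z* = 7

MU_w = (z−1)^2, MU_z = 2·(w−5)·(z−1).
MRS = (1/2)·(z−1)/(w−5).
Tangency: set MRS = p_w/p_z = 4/4 = 1.
So (1/2)·(z − 1)/(w − 5) = 1, i.e. (z − 1) = 2·(w − 5).
Rewrite the budget in excess-of-subsistence terms: 4·(w − 5) + 4·(z − 1) = 60 − 4·5 − 4·1 = 36.
Substituting, 12·(w − 5) = 36, so w − 5 = 3 and w* = 8.
Then z − 1 = 2·3 = 6, so z* = 7.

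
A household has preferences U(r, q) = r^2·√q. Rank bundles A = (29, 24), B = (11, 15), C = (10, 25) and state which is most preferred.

Evaluate utility at each bundle:
U(A) = 4120.042.
U(B) = 468.631.
U(C) = 500.000.
Highest utility is A, so A ≻ C ≻ B.

Bundle A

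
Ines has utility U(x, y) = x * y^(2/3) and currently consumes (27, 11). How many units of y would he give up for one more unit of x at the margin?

MRS = 11/18

MU_x = y^(2/3) and MU_y = 2/3·x·y^(-1/3).
MRS = MU_x/MU_y = (1.5)·y/x.
At (27, 11): MRS = 11/18.
That is, one extra unit of x is worth 11/18 units of y at the margin.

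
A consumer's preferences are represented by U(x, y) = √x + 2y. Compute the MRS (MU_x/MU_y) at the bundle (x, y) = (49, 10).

MU_x = 1/(2√x), MU_y = 2.
MRS = 1/(2√x) ÷ 2.
At (49, 10): MRS = 1/28.
The indifference curve has slope −1/28 at this bundle.

MRS = 1/28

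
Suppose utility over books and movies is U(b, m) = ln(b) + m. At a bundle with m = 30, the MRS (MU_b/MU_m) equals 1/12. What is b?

MU_b = 1/b, MU_m = 1.
MRS = 1/b ÷ 1.
MRS depends only on b: 1/b = 1/12 ⇒ b = 1/(1/12) = 12.

b = 12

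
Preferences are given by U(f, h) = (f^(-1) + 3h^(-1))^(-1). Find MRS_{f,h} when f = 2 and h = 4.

For CES with ρ = -1, MRS = (1/3)·(h/f)^2.
At (2, 4): MRS = 4/3.
That is, one extra unit of f is worth 4/3 units of h at the margin.

MRS = 4/3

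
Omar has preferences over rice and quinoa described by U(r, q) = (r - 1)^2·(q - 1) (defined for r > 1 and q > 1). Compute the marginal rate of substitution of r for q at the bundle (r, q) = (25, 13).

MRS = 1

MU_r = 2·(r−1)·(q−1), MU_q = (r−1)^2.
MRS = (2/1)·(q−1)/(r−1).
At (25, 13): MRS = 1.
So at (25, 13) the consumer would give up 1 units of q for one more unit of r.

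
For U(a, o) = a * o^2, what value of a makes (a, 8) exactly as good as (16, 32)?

a = 256

U(16, 32) = 16384.
Set U(a, 8) = 16384 and solve.
With o = 8: 8^2 = 64, so a = 16384/64 = 256.
Check: U(256, 8) = 16384.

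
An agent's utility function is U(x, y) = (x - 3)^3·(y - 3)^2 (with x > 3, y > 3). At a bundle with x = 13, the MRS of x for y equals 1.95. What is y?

y = 16

MU_x = 3·(x−3)^2·(y−3)^2, MU_y = 2·(x−3)^3·(y−3).
MRS = (3/2)·(y−3)/(x−3).
Substitute x = 13: MRS = (y − 3)/(20/3). Setting this equal to 1.95 gives y − 3 = 1.95·(20/3) = 13, so y = 16.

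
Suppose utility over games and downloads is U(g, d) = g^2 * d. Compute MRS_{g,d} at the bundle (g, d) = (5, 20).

MU_g = 2·g·d and MU_d = g^2.
MRS = MU_g/MU_d = (2/1)·d/g.
At (5, 20): MRS = 8.
The indifference curve has slope −8 at this bundle.

MRS = 8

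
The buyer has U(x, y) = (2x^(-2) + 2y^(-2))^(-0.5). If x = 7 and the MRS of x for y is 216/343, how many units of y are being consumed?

y = 6

For CES with ρ = -2, MRS = (y/x)^3.
Setting (y/7)^3 = 216/343 gives y/7 = 6/7 and y = 6.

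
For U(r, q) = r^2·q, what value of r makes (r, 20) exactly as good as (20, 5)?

r = 10

U(20, 5) = 2000.
Set U(r, 20) = 2000 and solve.
With q = 20: r^2 = 2000/20 = 100; taking the square root, r = 10.
Check: U(10, 20) = 2000.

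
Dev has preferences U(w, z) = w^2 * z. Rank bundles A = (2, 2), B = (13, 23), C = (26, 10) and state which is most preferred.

Evaluate utility at each bundle:
U(A) = 8.
U(B) = 3887.
U(C) = 6760.
Highest utility is C, so C ≻ B ≻ A.

Bundle C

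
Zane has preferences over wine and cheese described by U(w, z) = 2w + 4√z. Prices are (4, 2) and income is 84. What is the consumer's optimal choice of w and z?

MU_w = 2, MU_z = 4/(2√z).
MRS = 2 ÷ (4/(2√z)).
Tangency: set MRS = p_w/p_z = 4/2 = 2.
MRS depends only on z: √z = 2 ⇒ √z = 2 ⇒ z* = 4.
From the budget, 4·w = 84 − 2·4 = 76, so w* = 19.

w* = 19, z* = 4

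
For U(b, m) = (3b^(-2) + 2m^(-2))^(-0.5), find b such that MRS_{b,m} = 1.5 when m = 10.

For CES with ρ = -2, MRS = (3/2)·(m/b)^3.
Setting (3/2)·(10/b)^3 = 1.5 gives (10/b)^3 = 1, so 10/b = 1 and b = 10.

b = 10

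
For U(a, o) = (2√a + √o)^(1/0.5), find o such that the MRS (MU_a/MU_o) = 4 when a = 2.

o = 8

For CES with ρ = 0.5, MRS = (2/1)·√(o/a).
Setting (2/1)·√(o/2) = 4 gives √(o/2) = 2, so o/2 = 4 and o = 8.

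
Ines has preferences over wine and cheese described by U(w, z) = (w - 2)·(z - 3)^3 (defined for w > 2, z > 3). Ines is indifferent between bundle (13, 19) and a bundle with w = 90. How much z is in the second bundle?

z = 11

U(13, 19) = 45056.
Set U(90, z) = 45056 and solve.
With w = 90: (90 − 2) = 88, so (z − 3)^3 = 45056/88 = 512.
Taking the cube root (with z > 3): z − 3 = 8, so z = 11.
Check: U(90, 11) = 45056.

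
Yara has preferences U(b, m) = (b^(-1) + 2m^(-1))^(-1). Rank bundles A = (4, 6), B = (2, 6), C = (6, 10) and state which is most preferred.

Evaluate utility at each bundle:
U(A) = 1.714.
U(B) = 1.200.
U(C) = 2.727.
Highest utility is C, so C ≻ A ≻ B.

Bundle C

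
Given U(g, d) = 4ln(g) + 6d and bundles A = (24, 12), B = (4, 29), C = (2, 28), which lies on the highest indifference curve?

Bundle B

Evaluate utility at each bundle:
U(A) = 84.712.
U(B) = 179.545.
U(C) = 170.773.
Highest utility is B, so B ≻ C ≻ A.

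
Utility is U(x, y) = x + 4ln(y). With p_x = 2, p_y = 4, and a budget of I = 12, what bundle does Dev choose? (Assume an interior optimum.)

MU_x = 1, MU_y = 4/y.
MRS = 1 ÷ (4/y).
Tangency: set MRS = p_x/p_y = 2/4 = 0.5.
MRS depends only on y: 0.25·y = 0.5 ⇒ y* = 0.5/0.25 = 2.
From the budget, 2·x = 12 − 4·2 = 4, so x* = 2.

x* = 2, y* = 2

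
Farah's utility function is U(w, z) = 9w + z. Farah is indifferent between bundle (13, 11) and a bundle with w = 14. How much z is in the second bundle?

z = 2

U(13, 11) = 128.
Set U(14, z) = 128 and solve.
9·14 + z = 128 ⇒ z = 2 ⇒ z = 2.
Check: U(14, 2) = 128.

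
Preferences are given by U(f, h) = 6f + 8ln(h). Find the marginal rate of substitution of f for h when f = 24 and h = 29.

MRS = 21.75

MU_f = 6, MU_h = 8/h.
MRS = 6 ÷ (8/h).
At (24, 29): MRS = 21.75.
That is, one extra unit of f is worth 21.75 units of h at the margin.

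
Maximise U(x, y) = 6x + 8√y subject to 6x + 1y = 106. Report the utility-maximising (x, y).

MU_x = 6, MU_y = 8/(2√y).
MRS = 6 ÷ (8/(2√y)).
Tangency: set MRS = p_x/p_y = 6/1 = 6.
MRS depends only on y: 1.5·√y = 6 ⇒ √y = 6/1.5 = 4 ⇒ y* = 16.
From the budget, 6·x = 106 − 1·16 = 90, so x* = 15.

x* = 15, y* = 16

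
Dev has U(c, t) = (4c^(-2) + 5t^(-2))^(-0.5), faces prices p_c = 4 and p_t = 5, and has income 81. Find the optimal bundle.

c* = 9, t* = 9

For CES with ρ = -2, MRS = (4/5)·(t/c)^3.
Tangency: set MRS = p_c/p_t = 4/5 = 0.8.
So (t/c)^3 = 1; taking the cube root, t/c = 1, i.e. t = c.
Substitute into the budget 4·c + 5·t = 81: 9·c = 81, so c* = 9 and t* = 9.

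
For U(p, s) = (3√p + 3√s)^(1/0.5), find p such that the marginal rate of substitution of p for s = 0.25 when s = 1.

p = 16

For CES with ρ = 0.5, MRS = √(s/p).
Setting √(1/p) = 0.25 gives 1/p = 1/16 and p = 16.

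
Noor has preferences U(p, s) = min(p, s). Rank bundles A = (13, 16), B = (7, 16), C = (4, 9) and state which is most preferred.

Bundle A

Evaluate utility at each bundle:
U(A) = 13.
U(B) = 7.
U(C) = 4.
Highest utility is A, so A ≻ B ≻ C.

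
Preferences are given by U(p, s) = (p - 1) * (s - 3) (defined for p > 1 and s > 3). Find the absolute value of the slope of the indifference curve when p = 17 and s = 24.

MRS = 21/16

MU_p = (s−3), MU_s = (p−1).
MRS = (s−3)/(p−1).
At (17, 24): MRS = 21/16.
So at (17, 24) the consumer would give up 21/16 units of s for one more unit of p.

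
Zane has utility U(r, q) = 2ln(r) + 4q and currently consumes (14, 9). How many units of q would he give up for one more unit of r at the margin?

MU_r = 2/r, MU_q = 4.
MRS = 2/r ÷ 4.
At (14, 9): MRS = 1/28.
So at (14, 9) the consumer would give up 1/28 units of q for one more unit of r.

MRS = 1/28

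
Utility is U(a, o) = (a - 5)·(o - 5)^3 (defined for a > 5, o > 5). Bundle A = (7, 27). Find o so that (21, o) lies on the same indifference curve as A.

U(7, 27) = 21296.
Set U(21, o) = 21296 and solve.
With a = 21: (21 − 5) = 16, so (o − 5)^3 = 21296/16 = 1331.
Taking the cube root (with o > 5): o − 5 = 11, so o = 16.
Check: U(21, 16) = 21296.

o = 16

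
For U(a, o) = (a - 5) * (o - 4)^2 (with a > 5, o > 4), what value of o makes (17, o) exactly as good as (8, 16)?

o = 10

U(8, 16) = 432.
Set U(17, o) = 432 and solve.
With a = 17: (17 − 5) = 12, so (o − 4)^2 = 432/12 = 36.
Taking the square root (with o > 4): o − 4 = 6, so o = 10.
Check: U(17, 10) = 432.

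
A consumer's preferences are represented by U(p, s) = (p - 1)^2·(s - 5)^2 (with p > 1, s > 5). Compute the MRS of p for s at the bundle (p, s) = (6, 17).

MRS = 2.4

MU_p = 2·(p−1)·(s−5)^2, MU_s = 2·(p−1)^2·(s−5).
MRS = (s−5)/(p−1).
At (6, 17): MRS = 2.4.
The indifference curve has slope −2.4 at this bundle.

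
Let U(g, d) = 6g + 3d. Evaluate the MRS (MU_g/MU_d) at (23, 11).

MU_g = 6, MU_d = 3, so MRS = 6/3 = 2 at every bundle.
At (23, 11): MRS = 2.
That is, one extra unit of g is worth 2 units of d at the margin.

MRS = 2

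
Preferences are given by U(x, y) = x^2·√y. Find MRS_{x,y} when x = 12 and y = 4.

MRS = 4/3

MU_x = 2·x·√y and MU_y = 0.5·x^2·y^(-0.5).
MRS = MU_x/MU_y = (4)·y/x.
At (12, 4): MRS = 4/3.
The indifference curve has slope −4/3 at this bundle.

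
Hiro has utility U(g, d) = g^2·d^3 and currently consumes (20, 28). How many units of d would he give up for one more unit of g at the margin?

MRS = 14/15

MU_g = 2·g·d^3 and MU_d = 3·g^2·d^2.
MRS = MU_g/MU_d = (2/3)·d/g.
At (20, 28): MRS = 14/15.
The indifference curve has slope −14/15 at this bundle.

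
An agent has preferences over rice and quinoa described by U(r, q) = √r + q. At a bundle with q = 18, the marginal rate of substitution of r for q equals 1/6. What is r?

r = 9

MU_r = 1/(2√r), MU_q = 1.
MRS = 1/(2√r) ÷ 1.
MRS depends only on r: 0.5/√r = 1/6 ⇒ √r = 0.5/(1/6) = 3 ⇒ r = 9.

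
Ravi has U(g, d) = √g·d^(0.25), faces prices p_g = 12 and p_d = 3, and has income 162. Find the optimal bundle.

g* = 9, d* = 18

MU_g = 0.5·g^(-0.5)·d^(0.25) and MU_d = 0.25·√g·d^(-0.75).
MRS = MU_g/MU_d = (2)·d/g.
Tangency: set MRS = p_g/p_d = 12/3 = 4.
So (2)·d/g = 4, i.e. d = 2·g.
Substitute into the budget 12·g + 3·d = 162: 18·g = 162, so g* = 9.
Then d* = 2·9 = 18.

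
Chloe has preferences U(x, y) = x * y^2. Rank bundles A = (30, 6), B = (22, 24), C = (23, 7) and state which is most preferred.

Evaluate utility at each bundle:
U(A) = 1080.
U(B) = 12672.
U(C) = 1127.
Highest utility is B, so B ≻ C ≻ A.

Bundle B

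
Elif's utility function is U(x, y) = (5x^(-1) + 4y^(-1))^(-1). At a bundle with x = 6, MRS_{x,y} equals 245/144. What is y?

For CES with ρ = -1, MRS = (5/4)·(y/x)^2.
Setting (5/4)·(y/6)^2 = 245/144 gives (y/6)^2 = 49/36, so y/6 = 7/6 and y = 7.

y = 7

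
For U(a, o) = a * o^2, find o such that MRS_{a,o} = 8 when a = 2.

o = 32

MU_a = o^2 and MU_o = 2·a·o.
MRS = MU_a/MU_o = (1/2)·o/a.
Substitute a = 2: MRS = o/4. Setting o/4 = 8 gives o = 8·4 = 32.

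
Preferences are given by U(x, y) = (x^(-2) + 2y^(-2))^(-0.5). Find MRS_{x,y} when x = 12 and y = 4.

MRS = 1/54

For CES with ρ = -2, MRS = (1/2)·(y/x)^3.
At (12, 4): MRS = 1/54.
That is, one extra unit of x is worth 1/54 units of y at the margin.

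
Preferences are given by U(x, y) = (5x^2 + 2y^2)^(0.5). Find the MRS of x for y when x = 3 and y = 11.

MRS = 15/22

For CES with ρ = 2, MRS = (5/2)·(y/x)^(-1).
At (3, 11): MRS = 15/22.
So at (3, 11) the consumer would give up 15/22 units of y for one more unit of x.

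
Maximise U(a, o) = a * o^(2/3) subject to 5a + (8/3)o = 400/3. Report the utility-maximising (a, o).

a* = 16, o* = 20

MU_a = o^(2/3) and MU_o = 2/3·a·o^(-1/3).
MRS = MU_a/MU_o = (1.5)·o/a.
Tangency: set MRS = p_a/p_o = 5/(8/3) = 1.875.
So (1.5)·o/a = 1.875, i.e. o = 1.25·a.
Substitute into the budget 5·a + (8/3)·o = 400/3: (25/3)·a = 400/3, so a* = 16.
Then o* = 1.25·16 = 20.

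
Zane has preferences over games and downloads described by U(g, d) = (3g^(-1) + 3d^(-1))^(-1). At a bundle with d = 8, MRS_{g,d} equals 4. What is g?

g = 4

For CES with ρ = -1, MRS = (d/g)^2.
Setting (8/g)^2 = 4 gives 8/g = 2 and g = 4.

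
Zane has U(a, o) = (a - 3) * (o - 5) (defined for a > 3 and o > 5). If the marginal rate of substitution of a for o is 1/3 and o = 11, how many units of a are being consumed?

MU_a = (o−5), MU_o = (a−3).
MRS = (o−5)/(a−3).
Substitute o = 11: MRS = 6/(a − 3). Setting this equal to 1/3 gives a − 3 = 6/(1/3) = 18, so a = 21.

a = 21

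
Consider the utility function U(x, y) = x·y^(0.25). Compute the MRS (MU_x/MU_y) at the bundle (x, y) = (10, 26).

MRS = 10.4

MU_x = y^(0.25) and MU_y = 0.25·x·y^(-0.75).
MRS = MU_x/MU_y = (4)·y/x.
At (10, 26): MRS = 10.4.
That is, one extra unit of x is worth 10.4 units of y at the margin.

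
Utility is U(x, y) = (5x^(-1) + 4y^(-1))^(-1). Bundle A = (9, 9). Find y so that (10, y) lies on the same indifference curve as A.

y = 8

U depends on (x, y) only through S = 5x^(-1) + 4y^(-1), so equal utility means equal S. At (9, 9): S = 1.
With x = 10: 5·10^(-1) = 0.5, so 4y^(-1) = 1 − 0.5 = 0.5, i.e. y^(-1) = 0.125.
Hence y = 1/0.125 = 8.
Check: U(10, 8) = 1.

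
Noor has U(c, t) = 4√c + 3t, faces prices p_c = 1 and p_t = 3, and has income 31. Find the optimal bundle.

MU_c = 4/(2√c), MU_t = 3.
MRS = 4/(2√c) ÷ 3.
Tangency: set MRS = p_c/p_t = 1/3.
MRS depends only on c: (2/3)/√c = 1/3 ⇒ √c = (2/3)/(1/3) = 2 ⇒ c* = 4.
From the budget, 3·t = 31 − 1·4 = 27, so t* = 9.

c* = 4, t* = 9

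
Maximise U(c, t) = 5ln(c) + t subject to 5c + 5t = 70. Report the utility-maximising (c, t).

c* = 5, t* = 9

MU_c = 5/c, MU_t = 1.
MRS = 5/c ÷ 1.
Tangency: set MRS = p_c/p_t = 5/5 = 1.
MRS depends only on c: 5/c = 1 ⇒ c* = 5/1 = 5.
From the budget, 5·t = 70 − 5·5 = 45, so t* = 9.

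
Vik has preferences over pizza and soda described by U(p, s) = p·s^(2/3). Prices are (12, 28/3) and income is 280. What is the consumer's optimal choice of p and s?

MU_p = s^(2/3) and MU_s = 2/3·p·s^(-1/3).
MRS = MU_p/MU_s = (1.5)·s/p.
Tangency: set MRS = p_p/p_s = 12/(28/3) = 9/7.
So (1.5)·s/p = 9/7, i.e. s = (6/7)·p.
Substitute into the budget 12·p + (28/3)·s = 280: 20·p = 280, so p* = 14.
Then s* = (6/7)·14 = 12.

p* = 14, s* = 12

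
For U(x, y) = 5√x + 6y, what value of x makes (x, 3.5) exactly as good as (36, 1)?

x = 9

U(36, 1) = 36.
Set U(x, 3.5) = 36 and solve.
With y = 3.5: 5√x = 36 − 6·3.5 = 15, so √x = 3 and x = 9.
Check: U(9, 3.5) = 36.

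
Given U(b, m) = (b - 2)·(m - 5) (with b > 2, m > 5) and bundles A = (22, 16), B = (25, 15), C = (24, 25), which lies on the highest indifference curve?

Bundle C

Evaluate utility at each bundle:
U(A) = 220.
U(B) = 230.
U(C) = 440.
Highest utility is C, so C ≻ B ≻ A.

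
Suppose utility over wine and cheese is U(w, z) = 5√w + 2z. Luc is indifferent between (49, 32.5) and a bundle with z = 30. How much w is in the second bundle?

U(49, 32.5) = 100.
Set U(w, 30) = 100 and solve.
With z = 30: 5√w = 100 − 2·30 = 40, so √w = 8 and w = 64.
Check: U(64, 30) = 100.

w = 64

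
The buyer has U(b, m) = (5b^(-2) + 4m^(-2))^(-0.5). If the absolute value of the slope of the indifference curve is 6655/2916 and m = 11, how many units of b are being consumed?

b = 9

For CES with ρ = -2, MRS = (5/4)·(m/b)^3.
Setting (5/4)·(11/b)^3 = 6655/2916 gives (11/b)^3 = 1331/729, so 11/b = 11/9 and b = 9.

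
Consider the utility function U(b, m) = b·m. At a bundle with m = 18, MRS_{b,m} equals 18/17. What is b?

b = 17

MU_b = m and MU_m = b.
MRS = MU_b/MU_m = m/b.
Substitute m = 18: MRS = 18/b. Setting 18/b = 18/17 gives b = 18/(18/17) = 17.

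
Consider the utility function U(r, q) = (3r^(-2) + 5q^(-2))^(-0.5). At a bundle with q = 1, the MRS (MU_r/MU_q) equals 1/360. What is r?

For CES with ρ = -2, MRS = (3/5)·(q/r)^3.
Setting (3/5)·(1/r)^3 = 1/360 gives (1/r)^3 = 1/216, so 1/r = 1/6 and r = 6.

r = 6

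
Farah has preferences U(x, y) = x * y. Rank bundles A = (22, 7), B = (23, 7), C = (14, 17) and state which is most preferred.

Bundle C

Evaluate utility at each bundle:
U(A) = 154.
U(B) = 161.
U(C) = 238.
Highest utility is C, so C ≻ B ≻ A.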